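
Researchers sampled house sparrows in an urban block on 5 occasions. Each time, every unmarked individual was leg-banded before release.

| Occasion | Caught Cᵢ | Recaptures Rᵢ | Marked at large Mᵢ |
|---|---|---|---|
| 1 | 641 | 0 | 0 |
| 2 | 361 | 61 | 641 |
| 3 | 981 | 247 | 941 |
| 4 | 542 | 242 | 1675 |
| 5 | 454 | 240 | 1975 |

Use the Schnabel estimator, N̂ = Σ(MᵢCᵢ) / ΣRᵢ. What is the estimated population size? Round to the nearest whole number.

Σ MᵢCᵢ = 0·641 + 641·361 + 941·981 + 1675·542 + 1975·454 = 0 + 231401 + 923121 + 907850 + 896650 = 2959022
Σ Rᵢ = 0 + 61 + 247 + 242 + 240 = 790
N̂ = 2959022 / 790 ≈ 3745.6 → 3746

N ≈ 3746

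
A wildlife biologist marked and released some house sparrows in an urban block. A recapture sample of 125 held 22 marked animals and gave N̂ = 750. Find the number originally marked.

From N = M·C/R: M = N·R / C = 750·22 / 125 = 16500 / 125 = 132.

M = 132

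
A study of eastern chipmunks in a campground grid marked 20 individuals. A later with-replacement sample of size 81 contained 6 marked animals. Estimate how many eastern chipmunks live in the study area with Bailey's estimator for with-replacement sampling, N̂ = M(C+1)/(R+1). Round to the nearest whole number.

N ≈ 234

N̂ = 20·(81+1)/(6+1) = 20·82/7 = 1640/7 ≈ 234.3 → 234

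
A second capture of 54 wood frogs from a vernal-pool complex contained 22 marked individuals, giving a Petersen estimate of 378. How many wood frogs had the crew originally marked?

M = 154

From N = M·C/R: M = N·R / C = 378·22 / 54 = 8316 / 54 = 154.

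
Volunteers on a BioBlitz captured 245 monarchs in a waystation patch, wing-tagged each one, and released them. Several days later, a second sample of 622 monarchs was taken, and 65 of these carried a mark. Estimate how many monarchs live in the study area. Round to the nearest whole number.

N = (245 × 622) / 65 = 152390 / 65 ≈ 2344.46 → 2344

N ≈ 2344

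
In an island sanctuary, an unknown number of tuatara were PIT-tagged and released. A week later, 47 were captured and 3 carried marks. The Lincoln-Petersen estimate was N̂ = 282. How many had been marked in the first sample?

M = 18

From N = M·C/R: M = N·R / C = 282·3 / 47 = 846 / 47 = 18.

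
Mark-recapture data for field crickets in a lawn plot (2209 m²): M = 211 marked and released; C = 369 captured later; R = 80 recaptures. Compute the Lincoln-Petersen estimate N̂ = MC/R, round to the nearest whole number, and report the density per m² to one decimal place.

N̂ = 211·369/80 = 77859/80 ≈ 973.2 → 973
Density = N̂ / area = 973 / 2209 ≈ 0.44 → 0.4 per m²

density ≈ 0.4 field crickets per m²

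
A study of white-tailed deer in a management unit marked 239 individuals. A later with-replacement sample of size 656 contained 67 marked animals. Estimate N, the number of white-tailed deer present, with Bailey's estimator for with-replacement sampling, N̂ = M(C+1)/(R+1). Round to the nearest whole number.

N̂ = 239·(656+1)/(67+1) = 239·657/68 = 157023/68 ≈ 2309.2 → 2309

N ≈ 2309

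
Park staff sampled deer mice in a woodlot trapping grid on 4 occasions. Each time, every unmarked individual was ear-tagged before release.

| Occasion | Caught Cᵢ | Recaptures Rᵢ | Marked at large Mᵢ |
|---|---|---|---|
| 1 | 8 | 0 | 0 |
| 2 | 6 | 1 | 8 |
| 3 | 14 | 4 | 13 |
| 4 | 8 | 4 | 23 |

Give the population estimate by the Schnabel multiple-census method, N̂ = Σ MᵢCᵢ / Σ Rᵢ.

N = 46

Σ MᵢCᵢ = 0·8 + 8·6 + 13·14 + 23·8 = 0 + 48 + 182 + 184 = 414
Σ Rᵢ = 0 + 1 + 4 + 4 = 9
N̂ = 414 / 9 = 46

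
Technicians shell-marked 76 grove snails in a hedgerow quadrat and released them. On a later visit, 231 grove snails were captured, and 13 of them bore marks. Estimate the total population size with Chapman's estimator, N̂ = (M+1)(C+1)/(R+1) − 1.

N = 1275

N̂ = (76+1)(231+1)/(13+1) − 1 = 77·232/14 − 1
= 17864/14 − 1 = 1276 − 1 = 1275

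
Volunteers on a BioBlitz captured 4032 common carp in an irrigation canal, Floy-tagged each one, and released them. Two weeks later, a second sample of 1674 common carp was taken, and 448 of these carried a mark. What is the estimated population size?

N = 15,066

The marked fraction in the recapture sample should equal the marked fraction in the population: 448/1674 = 4032/N.
N = (4032 × 1674) / 448 = 6749568 / 448 = 15066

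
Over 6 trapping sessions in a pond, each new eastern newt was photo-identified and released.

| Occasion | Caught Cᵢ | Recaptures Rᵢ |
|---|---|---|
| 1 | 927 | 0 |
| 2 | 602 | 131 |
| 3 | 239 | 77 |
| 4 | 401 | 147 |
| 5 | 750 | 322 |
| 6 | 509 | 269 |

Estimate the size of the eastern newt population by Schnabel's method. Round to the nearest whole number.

N ≈ 4249

Marked at large before each occasion: Mᵢ = Σⱼ<ᵢ (Cⱼ − Rⱼ) → M1=0, M2=927, M3=1398, M4=1560, M5=1814, M6=2242
Σ MᵢCᵢ = 0·927 + 927·602 + 1398·239 + 1560·401 + 1814·750 + 2242·509 = 0 + 558054 + 334122 + 625560 + 1360500 + 1141178 = 4019414
Σ Rᵢ = 0 + 131 + 77 + 147 + 322 + 269 = 946
N̂ = 4019414 / 946 ≈ 4248.9 → 4249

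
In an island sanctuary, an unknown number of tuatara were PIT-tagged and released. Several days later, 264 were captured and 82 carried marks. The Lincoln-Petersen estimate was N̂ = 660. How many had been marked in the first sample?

From N = M·C/R: M = N·R / C = 660·82 / 264 = 54120 / 264 = 205.

M = 205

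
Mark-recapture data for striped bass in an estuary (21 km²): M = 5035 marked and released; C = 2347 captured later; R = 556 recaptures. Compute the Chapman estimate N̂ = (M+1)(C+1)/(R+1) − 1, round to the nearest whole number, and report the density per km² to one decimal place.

density ≈ 1010.9 striped bass per km²

N̂ = 5036·2348/557 − 1 = 11824528/557 − 1 ≈ 21228.0 → 21228
Density = N̂ / area = 21228 / 21 ≈ 1010.86 → 1010.9 per km²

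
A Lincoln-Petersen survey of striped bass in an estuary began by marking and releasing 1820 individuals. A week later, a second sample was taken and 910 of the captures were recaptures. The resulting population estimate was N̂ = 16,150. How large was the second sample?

From N = M·C/R: C = N·R / M = 16150·910 / 1820 = 14696500 / 1820 = 8075.

C = 8075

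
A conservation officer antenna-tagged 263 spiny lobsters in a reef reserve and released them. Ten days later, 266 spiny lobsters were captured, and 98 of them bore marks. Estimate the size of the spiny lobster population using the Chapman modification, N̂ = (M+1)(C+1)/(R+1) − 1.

N̂ = (263+1)(266+1)/(98+1) − 1 = 264·267/99 − 1
= 70488/99 − 1 = 712 − 1 = 711

N = 711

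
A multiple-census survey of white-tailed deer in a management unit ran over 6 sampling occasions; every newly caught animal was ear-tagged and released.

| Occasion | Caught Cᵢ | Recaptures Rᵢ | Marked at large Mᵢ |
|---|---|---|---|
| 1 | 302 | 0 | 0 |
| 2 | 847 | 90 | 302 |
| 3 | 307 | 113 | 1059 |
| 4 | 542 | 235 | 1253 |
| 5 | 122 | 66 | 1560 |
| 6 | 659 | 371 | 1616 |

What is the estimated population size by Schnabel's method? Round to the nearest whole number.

N ≈ 2875

Σ MᵢCᵢ = 0·302 + 302·847 + 1059·307 + 1253·542 + 1560·122 + 1616·659 = 0 + 255794 + 325113 + 679126 + 190320 + 1064944 = 2515297
Σ Rᵢ = 0 + 90 + 113 + 235 + 66 + 371 = 875
N̂ = 2515297 / 875 ≈ 2874.6 → 2875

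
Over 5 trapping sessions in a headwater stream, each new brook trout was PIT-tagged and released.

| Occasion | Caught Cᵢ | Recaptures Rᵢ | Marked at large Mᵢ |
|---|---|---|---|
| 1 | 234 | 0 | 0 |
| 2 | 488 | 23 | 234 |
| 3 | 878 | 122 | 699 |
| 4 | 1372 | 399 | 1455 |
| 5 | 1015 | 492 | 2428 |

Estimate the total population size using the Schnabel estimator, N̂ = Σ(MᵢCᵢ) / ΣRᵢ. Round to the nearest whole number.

Σ MᵢCᵢ = 0·234 + 234·488 + 699·878 + 1455·1372 + 2428·1015 = 0 + 114192 + 613722 + 1996260 + 2464420 = 5188594
Σ Rᵢ = 0 + 23 + 122 + 399 + 492 = 1036
N̂ = 5188594 / 1036 ≈ 5008.3 → 5008

N ≈ 5008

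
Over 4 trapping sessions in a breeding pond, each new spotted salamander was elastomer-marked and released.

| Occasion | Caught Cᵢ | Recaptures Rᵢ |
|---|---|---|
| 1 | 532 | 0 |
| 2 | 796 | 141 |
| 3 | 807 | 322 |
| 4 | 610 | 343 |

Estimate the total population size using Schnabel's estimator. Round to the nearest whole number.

Marked at large before each occasion: Mᵢ = Σⱼ<ᵢ (Cⱼ − Rⱼ) → M1=0, M2=532, M3=1187, M4=1672
Σ MᵢCᵢ = 0·532 + 532·796 + 1187·807 + 1672·610 = 0 + 423472 + 957909 + 1019920 = 2401301
Σ Rᵢ = 0 + 141 + 322 + 343 = 806
N̂ = 2401301 / 806 ≈ 2979.3 → 2979

N ≈ 2979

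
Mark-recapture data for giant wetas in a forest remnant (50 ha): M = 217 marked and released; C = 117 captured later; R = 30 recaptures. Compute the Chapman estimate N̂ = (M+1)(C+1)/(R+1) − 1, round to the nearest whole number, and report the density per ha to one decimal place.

density ≈ 16.6 giant wetas per ha

N̂ = 218·118/31 − 1 = 25724/31 − 1 ≈ 828.8 → 829
Density = N̂ / area = 829 / 50 ≈ 16.58 → 16.6 per ha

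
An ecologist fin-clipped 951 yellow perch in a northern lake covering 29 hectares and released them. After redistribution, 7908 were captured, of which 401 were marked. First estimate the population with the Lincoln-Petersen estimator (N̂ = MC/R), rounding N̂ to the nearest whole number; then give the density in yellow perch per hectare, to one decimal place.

density ≈ 646.7 yellow perch per hectare

N̂ = 951·7908/401 = 7520508/401 ≈ 18754.4 → 18754
Density = N̂ / area = 18754 / 29 ≈ 646.69 → 646.7 per hectare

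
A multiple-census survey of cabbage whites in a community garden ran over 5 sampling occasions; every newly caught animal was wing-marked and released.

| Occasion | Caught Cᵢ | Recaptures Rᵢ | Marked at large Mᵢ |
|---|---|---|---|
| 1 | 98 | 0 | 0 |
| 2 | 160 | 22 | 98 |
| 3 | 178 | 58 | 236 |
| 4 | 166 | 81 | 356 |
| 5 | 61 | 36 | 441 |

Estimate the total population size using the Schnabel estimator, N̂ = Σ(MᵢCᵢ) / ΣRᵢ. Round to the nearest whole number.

Σ MᵢCᵢ = 0·98 + 98·160 + 236·178 + 356·166 + 441·61 = 0 + 15680 + 42008 + 59096 + 26901 = 143685
Σ Rᵢ = 0 + 22 + 58 + 81 + 36 = 197
N̂ = 143685 / 197 ≈ 729.4 → 729

N ≈ 729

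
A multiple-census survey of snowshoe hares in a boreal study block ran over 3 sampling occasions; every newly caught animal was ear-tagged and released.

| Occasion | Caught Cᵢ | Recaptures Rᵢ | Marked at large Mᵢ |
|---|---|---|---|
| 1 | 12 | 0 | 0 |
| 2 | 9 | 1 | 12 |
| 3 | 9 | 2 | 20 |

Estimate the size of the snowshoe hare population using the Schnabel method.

N = 96

Σ MᵢCᵢ = 0·12 + 12·9 + 20·9 = 0 + 108 + 180 = 288
Σ Rᵢ = 0 + 1 + 2 = 3
N̂ = 288 / 3 = 96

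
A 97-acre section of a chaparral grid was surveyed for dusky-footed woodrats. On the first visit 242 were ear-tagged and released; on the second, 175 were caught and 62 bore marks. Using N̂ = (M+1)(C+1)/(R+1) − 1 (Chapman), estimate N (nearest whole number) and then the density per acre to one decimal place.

N̂ = 243·176/63 − 1 = 42768/63 − 1 ≈ 677.9 → 678
Density = N̂ / area = 678 / 97 ≈ 6.99 → 7.0 per acre

density ≈ 7.0 dusky-footed woodrats per acre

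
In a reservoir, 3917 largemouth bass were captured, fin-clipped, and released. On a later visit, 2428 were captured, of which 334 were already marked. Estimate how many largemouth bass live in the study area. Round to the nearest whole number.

N ≈ 28,474

If marked individuals mix randomly, R/C ≈ M/N, giving N ≈ M·C/R.
N = (3917 × 2428) / 334 = 9510476 / 334 ≈ 28474.48 → 28474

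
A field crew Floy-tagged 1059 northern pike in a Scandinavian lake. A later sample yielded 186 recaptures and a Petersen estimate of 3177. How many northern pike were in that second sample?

From N = M·C/R: C = N·R / M = 3177·186 / 1059 = 590922 / 1059 = 558.

C = 558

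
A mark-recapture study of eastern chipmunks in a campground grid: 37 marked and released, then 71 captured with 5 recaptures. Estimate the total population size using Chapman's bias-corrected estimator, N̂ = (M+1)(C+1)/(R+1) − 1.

N = 455

N̂ = (37+1)(71+1)/(5+1) − 1 = 38·72/6 − 1
= 2736/6 − 1 = 456 − 1 = 455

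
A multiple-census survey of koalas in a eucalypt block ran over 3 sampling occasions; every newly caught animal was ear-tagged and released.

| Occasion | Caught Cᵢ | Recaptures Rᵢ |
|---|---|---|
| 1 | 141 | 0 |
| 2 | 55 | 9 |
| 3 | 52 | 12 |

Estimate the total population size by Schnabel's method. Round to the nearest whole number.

Marked at large before each occasion: Mᵢ = Σⱼ<ᵢ (Cⱼ − Rⱼ) → M1=0, M2=141, M3=187
Σ MᵢCᵢ = 0·141 + 141·55 + 187·52 = 0 + 7755 + 9724 = 17479
Σ Rᵢ = 0 + 9 + 12 = 21
N̂ = 17479 / 21 ≈ 832.3 → 832

N ≈ 832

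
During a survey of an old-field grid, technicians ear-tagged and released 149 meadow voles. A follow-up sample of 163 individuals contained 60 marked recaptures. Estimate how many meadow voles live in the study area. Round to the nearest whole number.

N = (149 × 163) / 60 = 24287 / 60 ≈ 404.8 → 405

N ≈ 405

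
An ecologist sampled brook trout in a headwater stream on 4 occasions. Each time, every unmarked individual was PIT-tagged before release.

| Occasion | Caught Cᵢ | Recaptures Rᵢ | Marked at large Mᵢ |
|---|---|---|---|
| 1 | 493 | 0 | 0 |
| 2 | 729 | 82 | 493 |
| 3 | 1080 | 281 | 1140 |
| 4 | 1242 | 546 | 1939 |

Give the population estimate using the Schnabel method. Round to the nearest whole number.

N ≈ 4399

Σ MᵢCᵢ = 0·493 + 493·729 + 1140·1080 + 1939·1242 = 0 + 359397 + 1231200 + 2408238 = 3998835
Σ Rᵢ = 0 + 82 + 281 + 546 = 909
N̂ = 3998835 / 909 ≈ 4399.2 → 4399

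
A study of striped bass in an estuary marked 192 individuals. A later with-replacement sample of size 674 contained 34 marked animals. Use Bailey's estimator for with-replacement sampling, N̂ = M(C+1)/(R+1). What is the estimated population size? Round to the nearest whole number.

N̂ = 192·(674+1)/(34+1) = 192·675/35 = 129600/35 ≈ 3702.9 → 3703

N ≈ 3703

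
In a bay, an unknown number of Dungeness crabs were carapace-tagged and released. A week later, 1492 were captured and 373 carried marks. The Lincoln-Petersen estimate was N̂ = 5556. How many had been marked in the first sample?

From N = M·C/R: M = N·R / C = 5556·373 / 1492 = 2072388 / 1492 = 1389.

M = 1389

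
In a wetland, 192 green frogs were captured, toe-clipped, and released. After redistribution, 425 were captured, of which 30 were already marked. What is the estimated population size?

The marked fraction in the recapture sample should equal the marked fraction in the population: 30/425 = 192/N.
N = (192 × 425) / 30 = 81600 / 30 = 2720

N = 2720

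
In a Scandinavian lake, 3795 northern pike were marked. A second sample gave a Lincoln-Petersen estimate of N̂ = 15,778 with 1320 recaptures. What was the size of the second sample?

C = 5488

From N = M·C/R: C = N·R / M = 15778·1320 / 3795 = 20826960 / 3795 = 5488.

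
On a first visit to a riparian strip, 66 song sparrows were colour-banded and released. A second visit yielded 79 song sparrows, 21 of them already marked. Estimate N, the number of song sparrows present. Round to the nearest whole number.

If marked individuals mix randomly, R/C ≈ M/N, giving N ≈ M·C/R.
N = (66 × 79) / 21 = 5214 / 21 ≈ 248.3 → 248

N ≈ 248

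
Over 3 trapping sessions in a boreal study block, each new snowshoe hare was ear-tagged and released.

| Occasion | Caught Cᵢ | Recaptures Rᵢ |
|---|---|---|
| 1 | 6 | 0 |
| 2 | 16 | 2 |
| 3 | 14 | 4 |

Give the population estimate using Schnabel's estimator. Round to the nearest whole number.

N ≈ 63

Marked at large before each occasion: Mᵢ = Σⱼ<ᵢ (Cⱼ − Rⱼ) → M1=0, M2=6, M3=20
Σ MᵢCᵢ = 0·6 + 6·16 + 20·14 = 0 + 96 + 280 = 376
Σ Rᵢ = 0 + 2 + 4 = 6
N̂ = 376 / 6 ≈ 62.7 → 63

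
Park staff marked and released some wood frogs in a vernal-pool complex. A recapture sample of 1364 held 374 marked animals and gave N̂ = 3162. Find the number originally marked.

M = 867

From N = M·C/R: M = N·R / C = 3162·374 / 1364 = 1182588 / 1364 = 867.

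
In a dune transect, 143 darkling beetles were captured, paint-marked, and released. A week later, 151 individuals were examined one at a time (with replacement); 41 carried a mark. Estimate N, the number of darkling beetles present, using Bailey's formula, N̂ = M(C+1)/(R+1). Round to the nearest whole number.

N ≈ 518

N̂ = 143·(151+1)/(41+1) = 143·152/42 = 21736/42 ≈ 517.5 → 518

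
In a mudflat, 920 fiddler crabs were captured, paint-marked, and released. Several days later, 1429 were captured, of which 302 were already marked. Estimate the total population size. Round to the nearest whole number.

N ≈ 4353

Lincoln-Petersen assumes M/N = R/C, so N = M·C / R.
N = (920 × 1429) / 302 = 1314680 / 302 ≈ 4353.2 → 4353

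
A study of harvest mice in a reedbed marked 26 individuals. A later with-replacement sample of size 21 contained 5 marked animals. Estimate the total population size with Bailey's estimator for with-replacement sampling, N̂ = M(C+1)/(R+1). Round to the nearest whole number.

N̂ = 26·(21+1)/(5+1) = 26·22/6 = 572/6 ≈ 95.3 → 95

N ≈ 95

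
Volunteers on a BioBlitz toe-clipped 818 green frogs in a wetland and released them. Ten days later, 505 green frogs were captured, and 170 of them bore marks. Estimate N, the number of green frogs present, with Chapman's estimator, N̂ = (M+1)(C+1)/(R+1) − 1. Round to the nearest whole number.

N ≈ 2422

N̂ = (818+1)(505+1)/(170+1) − 1 = 819·506/171 − 1
= 414414/171 − 1 ≈ 2423.47 − 1 ≈ 2422.47 → 2422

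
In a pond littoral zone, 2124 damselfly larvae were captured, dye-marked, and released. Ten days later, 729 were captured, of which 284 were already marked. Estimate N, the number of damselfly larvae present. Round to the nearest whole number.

N ≈ 5452

N = (2124 × 729) / 284 = 1548396 / 284 ≈ 5452.1 → 5452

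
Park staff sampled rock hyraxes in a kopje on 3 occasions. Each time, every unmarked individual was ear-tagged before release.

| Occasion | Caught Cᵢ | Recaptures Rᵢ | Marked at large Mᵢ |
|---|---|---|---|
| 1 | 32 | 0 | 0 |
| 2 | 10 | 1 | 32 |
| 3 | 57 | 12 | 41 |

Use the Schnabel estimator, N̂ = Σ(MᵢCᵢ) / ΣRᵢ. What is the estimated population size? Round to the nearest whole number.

N ≈ 204

Σ MᵢCᵢ = 0·32 + 32·10 + 41·57 = 0 + 320 + 2337 = 2657
Σ Rᵢ = 0 + 1 + 12 = 13
N̂ = 2657 / 13 ≈ 204.4 → 204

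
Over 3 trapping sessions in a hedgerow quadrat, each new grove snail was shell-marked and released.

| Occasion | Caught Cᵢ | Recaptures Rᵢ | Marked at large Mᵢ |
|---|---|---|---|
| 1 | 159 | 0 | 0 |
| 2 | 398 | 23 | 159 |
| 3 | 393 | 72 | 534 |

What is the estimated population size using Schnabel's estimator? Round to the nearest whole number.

N ≈ 2875

Σ MᵢCᵢ = 0·159 + 159·398 + 534·393 = 0 + 63282 + 209862 = 273144
Σ Rᵢ = 0 + 23 + 72 = 95
N̂ = 273144 / 95 ≈ 2875.2 → 2875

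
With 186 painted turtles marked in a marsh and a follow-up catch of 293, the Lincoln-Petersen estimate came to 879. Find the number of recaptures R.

From N = M·C/R: R = M·C / N = 186·293 / 879 = 54498 / 879 = 62.

R = 62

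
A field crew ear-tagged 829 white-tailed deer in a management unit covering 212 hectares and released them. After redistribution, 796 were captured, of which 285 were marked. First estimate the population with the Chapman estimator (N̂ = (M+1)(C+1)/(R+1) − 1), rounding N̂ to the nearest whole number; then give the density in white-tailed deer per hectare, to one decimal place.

density ≈ 10.9 white-tailed deer per hectare

N̂ = 830·797/286 − 1 = 661510/286 − 1 ≈ 2312.0 → 2312
Density = N̂ / area = 2312 / 212 ≈ 10.91 → 10.9 per hectare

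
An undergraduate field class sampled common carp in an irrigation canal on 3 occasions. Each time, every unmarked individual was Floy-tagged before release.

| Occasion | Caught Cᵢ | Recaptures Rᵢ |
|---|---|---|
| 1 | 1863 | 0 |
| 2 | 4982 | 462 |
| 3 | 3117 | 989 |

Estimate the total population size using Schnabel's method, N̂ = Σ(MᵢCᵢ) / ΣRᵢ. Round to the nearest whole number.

N ≈ 20,108

Marked at large before each occasion: Mᵢ = Σⱼ<ᵢ (Cⱼ − Rⱼ) → M1=0, M2=1863, M3=6383
Σ MᵢCᵢ = 0·1863 + 1863·4982 + 6383·3117 = 0 + 9281466 + 19895811 = 29177277
Σ Rᵢ = 0 + 462 + 989 = 1451
N̂ = 29177277 / 1451 ≈ 20108.4 → 20108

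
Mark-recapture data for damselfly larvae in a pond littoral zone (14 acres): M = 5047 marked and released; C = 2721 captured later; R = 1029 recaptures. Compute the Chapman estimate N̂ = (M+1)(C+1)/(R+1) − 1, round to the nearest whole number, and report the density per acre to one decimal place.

density ≈ 952.8 damselfly larvae per acre

N̂ = 5048·2722/1030 − 1 = 13740656/1030 − 1 ≈ 13339.4 → 13339
Density = N̂ / area = 13339 / 14 ≈ 952.79 → 952.8 per acre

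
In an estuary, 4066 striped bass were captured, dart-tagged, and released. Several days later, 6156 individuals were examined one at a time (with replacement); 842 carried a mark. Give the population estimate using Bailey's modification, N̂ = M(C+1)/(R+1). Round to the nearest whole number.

N ≈ 29,697

N̂ = 4066·(6156+1)/(842+1) = 4066·6157/843 = 25034362/843 ≈ 29696.8 → 29697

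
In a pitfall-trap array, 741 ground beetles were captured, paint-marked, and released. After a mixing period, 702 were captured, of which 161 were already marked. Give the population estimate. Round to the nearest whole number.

Lincoln-Petersen assumes M/N = R/C, so N = M·C / R.
N = (741 × 702) / 161 = 520182 / 161 ≈ 3230.9 → 3231

N ≈ 3231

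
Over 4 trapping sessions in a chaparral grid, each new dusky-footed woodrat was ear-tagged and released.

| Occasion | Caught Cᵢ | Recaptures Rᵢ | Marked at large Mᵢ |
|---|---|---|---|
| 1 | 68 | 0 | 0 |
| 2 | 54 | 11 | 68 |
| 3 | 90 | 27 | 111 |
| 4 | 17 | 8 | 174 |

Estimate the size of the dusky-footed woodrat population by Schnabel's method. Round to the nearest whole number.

N ≈ 361

Σ MᵢCᵢ = 0·68 + 68·54 + 111·90 + 174·17 = 0 + 3672 + 9990 + 2958 = 16620
Σ Rᵢ = 0 + 11 + 27 + 8 = 46
N̂ = 16620 / 46 ≈ 361.3 → 361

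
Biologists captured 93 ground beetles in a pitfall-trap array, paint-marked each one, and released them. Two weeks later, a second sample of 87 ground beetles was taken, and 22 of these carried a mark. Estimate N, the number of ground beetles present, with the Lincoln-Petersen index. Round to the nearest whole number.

Lincoln-Petersen assumes M/N = R/C, so N = M·C / R.
N = (93 × 87) / 22 = 8091 / 22 ≈ 367.8 → 368

N ≈ 368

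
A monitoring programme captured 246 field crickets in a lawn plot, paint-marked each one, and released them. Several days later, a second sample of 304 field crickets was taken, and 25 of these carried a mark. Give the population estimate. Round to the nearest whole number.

N ≈ 2991

If marked individuals mix randomly, R/C ≈ M/N, giving N ≈ M·C/R.
N = (246 × 304) / 25 = 74784 / 25 ≈ 2991.4 → 2991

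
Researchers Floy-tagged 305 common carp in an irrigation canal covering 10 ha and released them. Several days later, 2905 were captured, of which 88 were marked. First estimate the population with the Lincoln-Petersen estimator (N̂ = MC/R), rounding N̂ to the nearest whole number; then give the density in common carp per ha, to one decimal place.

N̂ = 305·2905/88 = 886025/88 ≈ 10068.47 → 10068
Density = N̂ / area = 10068 / 10 ≈ 1006.80 → 1006.8 per ha

density ≈ 1006.8 common carp per ha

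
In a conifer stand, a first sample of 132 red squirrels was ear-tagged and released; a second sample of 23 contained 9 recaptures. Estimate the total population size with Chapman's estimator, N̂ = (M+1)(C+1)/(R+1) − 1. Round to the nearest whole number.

N̂ = (132+1)(23+1)/(9+1) − 1 = 133·24/10 − 1
= 3192/10 − 1 ≈ 319.2 − 1 ≈ 318.2 → 318

N ≈ 318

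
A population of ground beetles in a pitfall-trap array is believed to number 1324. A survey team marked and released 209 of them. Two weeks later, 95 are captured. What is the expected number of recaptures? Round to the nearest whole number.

The marked fraction of the population is 209/1324, so in a sample of 95 expect C·(M/N) marked.
E[R] = 209 × 95 / 1324 = 19855 / 1324 ≈ 15.0 → 15

expected recaptures ≈ 15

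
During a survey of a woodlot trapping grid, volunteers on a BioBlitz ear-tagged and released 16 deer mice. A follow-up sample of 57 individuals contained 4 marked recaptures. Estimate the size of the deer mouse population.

N = 228

If marked individuals mix randomly, R/C ≈ M/N, giving N ≈ M·C/R.
N = (16 × 57) / 4 = 912 / 4 = 228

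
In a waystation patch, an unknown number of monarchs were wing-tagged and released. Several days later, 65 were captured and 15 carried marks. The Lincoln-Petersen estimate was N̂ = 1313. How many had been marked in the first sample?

M = 303

From N = M·C/R: M = N·R / C = 1313·15 / 65 = 19695 / 65 = 303.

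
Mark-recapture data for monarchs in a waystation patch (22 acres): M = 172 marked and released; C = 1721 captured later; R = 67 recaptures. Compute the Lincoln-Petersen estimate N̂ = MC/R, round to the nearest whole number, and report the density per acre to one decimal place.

density ≈ 200.8 monarchs per acre

N̂ = 172·1721/67 = 296012/67 ≈ 4418.1 → 4418
Density = N̂ / area = 4418 / 22 ≈ 200.82 → 200.8 per acre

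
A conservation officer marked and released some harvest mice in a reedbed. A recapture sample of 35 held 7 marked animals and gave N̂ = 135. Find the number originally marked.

M = 27

From N = M·C/R: M = N·R / C = 135·7 / 35 = 945 / 35 = 27.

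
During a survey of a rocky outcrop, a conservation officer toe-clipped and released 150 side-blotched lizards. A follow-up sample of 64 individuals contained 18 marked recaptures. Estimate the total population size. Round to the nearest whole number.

N ≈ 533

N = (150 × 64) / 18 = 9600 / 18 ≈ 533.3 → 533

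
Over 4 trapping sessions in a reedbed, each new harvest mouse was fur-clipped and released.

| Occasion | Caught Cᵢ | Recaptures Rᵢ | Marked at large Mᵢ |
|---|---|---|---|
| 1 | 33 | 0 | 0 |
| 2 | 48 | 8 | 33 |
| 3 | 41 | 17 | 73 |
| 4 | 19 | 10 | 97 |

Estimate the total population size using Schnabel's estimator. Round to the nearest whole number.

N ≈ 183

Σ MᵢCᵢ = 0·33 + 33·48 + 73·41 + 97·19 = 0 + 1584 + 2993 + 1843 = 6420
Σ Rᵢ = 0 + 8 + 17 + 10 = 35
N̂ = 6420 / 35 ≈ 183.4 → 183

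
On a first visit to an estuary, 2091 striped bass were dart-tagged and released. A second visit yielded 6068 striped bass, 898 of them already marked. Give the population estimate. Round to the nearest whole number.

Lincoln-Petersen assumes M/N = R/C, so N = M·C / R.
N = (2091 × 6068) / 898 = 12688188 / 898 ≈ 14129.4 → 14129

N ≈ 14,129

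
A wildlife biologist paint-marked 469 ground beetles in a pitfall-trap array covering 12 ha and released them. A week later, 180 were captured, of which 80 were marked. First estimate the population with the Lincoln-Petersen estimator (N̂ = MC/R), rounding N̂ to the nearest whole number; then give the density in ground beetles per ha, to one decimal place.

N̂ = 469·180/80 = 84420/80 ≈ 1055.2 → 1055
Density = N̂ / area = 1055 / 12 ≈ 87.92 → 87.9 per ha

density ≈ 87.9 ground beetles per ha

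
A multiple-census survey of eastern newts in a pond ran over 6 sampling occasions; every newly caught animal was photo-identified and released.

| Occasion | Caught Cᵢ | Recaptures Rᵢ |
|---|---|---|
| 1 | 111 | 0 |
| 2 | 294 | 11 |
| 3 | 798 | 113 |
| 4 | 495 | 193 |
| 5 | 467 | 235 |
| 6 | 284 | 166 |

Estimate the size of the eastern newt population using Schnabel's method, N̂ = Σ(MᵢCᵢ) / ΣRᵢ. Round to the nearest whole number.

Marked at large before each occasion: Mᵢ = Σⱼ<ᵢ (Cⱼ − Rⱼ) → M1=0, M2=111, M3=394, M4=1079, M5=1381, M6=1613
Σ MᵢCᵢ = 0·111 + 111·294 + 394·798 + 1079·495 + 1381·467 + 1613·284 = 0 + 32634 + 314412 + 534105 + 644927 + 458092 = 1984170
Σ Rᵢ = 0 + 11 + 113 + 193 + 235 + 166 = 718
N̂ = 1984170 / 718 ≈ 2763.47 → 2763

N ≈ 2763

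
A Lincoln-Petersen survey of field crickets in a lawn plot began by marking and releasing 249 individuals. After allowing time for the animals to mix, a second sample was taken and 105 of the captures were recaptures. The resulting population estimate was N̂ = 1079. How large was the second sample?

C = 455

From N = M·C/R: C = N·R / M = 1079·105 / 249 = 113295 / 249 = 455.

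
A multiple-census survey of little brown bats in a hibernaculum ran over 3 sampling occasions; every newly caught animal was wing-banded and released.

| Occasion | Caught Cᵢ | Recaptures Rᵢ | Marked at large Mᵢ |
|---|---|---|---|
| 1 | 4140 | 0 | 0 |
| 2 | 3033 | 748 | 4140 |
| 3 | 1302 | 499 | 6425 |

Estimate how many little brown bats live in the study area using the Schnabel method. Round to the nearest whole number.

Σ MᵢCᵢ = 0·4140 + 4140·3033 + 6425·1302 = 0 + 12556620 + 8365350 = 20921970
Σ Rᵢ = 0 + 748 + 499 = 1247
N̂ = 20921970 / 1247 ≈ 16777.8 → 16778

N ≈ 16,778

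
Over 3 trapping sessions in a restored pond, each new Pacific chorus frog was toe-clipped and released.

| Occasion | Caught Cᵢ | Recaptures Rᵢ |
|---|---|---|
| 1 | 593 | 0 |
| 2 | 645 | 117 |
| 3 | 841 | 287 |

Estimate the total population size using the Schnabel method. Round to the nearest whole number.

Marked at large before each occasion: Mᵢ = Σⱼ<ᵢ (Cⱼ − Rⱼ) → M1=0, M2=593, M3=1121
Σ MᵢCᵢ = 0·593 + 593·645 + 1121·841 = 0 + 382485 + 942761 = 1325246
Σ Rᵢ = 0 + 117 + 287 = 404
N̂ = 1325246 / 404 ≈ 3280.3 → 3280

N ≈ 3280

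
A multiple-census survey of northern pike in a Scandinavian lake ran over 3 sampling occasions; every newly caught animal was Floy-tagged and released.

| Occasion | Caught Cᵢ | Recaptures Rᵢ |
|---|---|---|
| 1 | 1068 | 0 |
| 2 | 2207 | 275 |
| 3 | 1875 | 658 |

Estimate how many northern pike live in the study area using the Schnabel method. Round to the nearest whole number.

N ≈ 8555

Marked at large before each occasion: Mᵢ = Σⱼ<ᵢ (Cⱼ − Rⱼ) → M1=0, M2=1068, M3=3000
Σ MᵢCᵢ = 0·1068 + 1068·2207 + 3000·1875 = 0 + 2357076 + 5625000 = 7982076
Σ Rᵢ = 0 + 275 + 658 = 933
N̂ = 7982076 / 933 ≈ 8555.3 → 8555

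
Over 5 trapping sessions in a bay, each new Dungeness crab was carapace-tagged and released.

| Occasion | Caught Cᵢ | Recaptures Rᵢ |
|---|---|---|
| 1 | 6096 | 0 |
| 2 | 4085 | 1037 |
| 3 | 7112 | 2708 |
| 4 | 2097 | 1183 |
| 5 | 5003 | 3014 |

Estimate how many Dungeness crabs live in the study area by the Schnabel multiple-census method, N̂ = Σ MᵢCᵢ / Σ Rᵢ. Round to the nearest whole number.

N ≈ 24,011

Marked at large before each occasion: Mᵢ = Σⱼ<ᵢ (Cⱼ − Rⱼ) → M1=0, M2=6096, M3=9144, M4=13548, M5=14462
Σ MᵢCᵢ = 0·6096 + 6096·4085 + 9144·7112 + 13548·2097 + 14462·5003 = 0 + 24902160 + 65032128 + 28410156 + 72353386 = 190697830
Σ Rᵢ = 0 + 1037 + 2708 + 1183 + 3014 = 7942
N̂ = 190697830 / 7942 ≈ 24011.3 → 24011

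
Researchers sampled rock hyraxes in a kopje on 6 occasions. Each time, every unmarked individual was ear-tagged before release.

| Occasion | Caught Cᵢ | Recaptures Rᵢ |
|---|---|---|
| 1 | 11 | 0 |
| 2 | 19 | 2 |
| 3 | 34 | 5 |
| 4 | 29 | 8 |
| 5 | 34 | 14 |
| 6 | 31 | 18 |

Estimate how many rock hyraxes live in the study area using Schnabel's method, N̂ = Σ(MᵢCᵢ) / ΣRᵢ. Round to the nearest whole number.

Marked at large before each occasion: Mᵢ = Σⱼ<ᵢ (Cⱼ − Rⱼ) → M1=0, M2=11, M3=28, M4=57, M5=78, M6=98
Σ MᵢCᵢ = 0·11 + 11·19 + 28·34 + 57·29 + 78·34 + 98·31 = 0 + 209 + 952 + 1653 + 2652 + 3038 = 8504
Σ Rᵢ = 0 + 2 + 5 + 8 + 14 + 18 = 47
N̂ = 8504 / 47 ≈ 180.9 → 181

N ≈ 181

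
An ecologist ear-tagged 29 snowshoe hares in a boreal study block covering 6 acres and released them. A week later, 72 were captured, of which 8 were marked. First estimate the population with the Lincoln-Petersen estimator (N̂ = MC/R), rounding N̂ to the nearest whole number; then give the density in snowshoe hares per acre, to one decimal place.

density ≈ 43.5 snowshoe hares per acre

N̂ = 29·72/8 = 2088/8 = 261
Density = N̂ / area = 261 / 6 ≈ 43.50 → 43.5 per acre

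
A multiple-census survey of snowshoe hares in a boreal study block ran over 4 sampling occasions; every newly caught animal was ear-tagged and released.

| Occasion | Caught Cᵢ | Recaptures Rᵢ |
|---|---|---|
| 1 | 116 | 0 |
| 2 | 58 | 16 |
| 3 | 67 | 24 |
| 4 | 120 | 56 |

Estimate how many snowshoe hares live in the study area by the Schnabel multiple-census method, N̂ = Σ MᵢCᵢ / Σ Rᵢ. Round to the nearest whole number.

N ≈ 432

Marked at large before each occasion: Mᵢ = Σⱼ<ᵢ (Cⱼ − Rⱼ) → M1=0, M2=116, M3=158, M4=201
Σ MᵢCᵢ = 0·116 + 116·58 + 158·67 + 201·120 = 0 + 6728 + 10586 + 24120 = 41434
Σ Rᵢ = 0 + 16 + 24 + 56 = 96
N̂ = 41434 / 96 ≈ 431.6 → 432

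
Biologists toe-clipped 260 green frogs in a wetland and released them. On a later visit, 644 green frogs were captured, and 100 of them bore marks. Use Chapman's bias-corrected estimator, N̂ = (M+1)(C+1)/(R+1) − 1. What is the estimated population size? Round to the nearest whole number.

N̂ = (260+1)(644+1)/(100+1) − 1 = 261·645/101 − 1
= 168345/101 − 1 ≈ 1666.8 − 1 ≈ 1665.8 → 1666

N ≈ 1666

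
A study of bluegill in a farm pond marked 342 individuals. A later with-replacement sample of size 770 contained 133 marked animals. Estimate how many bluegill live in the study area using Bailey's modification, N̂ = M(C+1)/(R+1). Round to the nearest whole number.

N ≈ 1968

N̂ = 342·(770+1)/(133+1) = 342·771/134 = 263682/134 ≈ 1967.8 → 1968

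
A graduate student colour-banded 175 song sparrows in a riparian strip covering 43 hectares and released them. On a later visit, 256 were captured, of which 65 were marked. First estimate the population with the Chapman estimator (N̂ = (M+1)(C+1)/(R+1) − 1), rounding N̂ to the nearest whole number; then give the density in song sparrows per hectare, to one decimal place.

N̂ = 176·257/66 − 1 = 45232/66 − 1 ≈ 684.3 → 684
Density = N̂ / area = 684 / 43 ≈ 15.91 → 15.9 per hectare

density ≈ 15.9 song sparrows per hectare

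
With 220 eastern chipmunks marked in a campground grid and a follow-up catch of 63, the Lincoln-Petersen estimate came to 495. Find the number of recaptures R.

From N = M·C/R: R = M·C / N = 220·63 / 495 = 13860 / 495 = 28.

R = 28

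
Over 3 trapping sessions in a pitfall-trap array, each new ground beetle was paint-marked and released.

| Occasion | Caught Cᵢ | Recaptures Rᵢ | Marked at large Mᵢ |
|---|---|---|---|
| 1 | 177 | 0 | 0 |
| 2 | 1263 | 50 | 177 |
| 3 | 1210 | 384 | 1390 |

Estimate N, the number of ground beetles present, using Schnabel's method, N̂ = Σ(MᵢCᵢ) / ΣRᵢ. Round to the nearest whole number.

N ≈ 4390

Σ MᵢCᵢ = 0·177 + 177·1263 + 1390·1210 = 0 + 223551 + 1681900 = 1905451
Σ Rᵢ = 0 + 50 + 384 = 434
N̂ = 1905451 / 434 ≈ 4390.4 → 4390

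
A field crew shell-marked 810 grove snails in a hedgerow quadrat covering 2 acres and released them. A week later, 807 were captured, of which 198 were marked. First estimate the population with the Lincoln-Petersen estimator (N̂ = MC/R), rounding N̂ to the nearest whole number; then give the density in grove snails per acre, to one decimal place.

N̂ = 810·807/198 = 653670/198 ≈ 3301.4 → 3301
Density = N̂ / area = 3301 / 2 ≈ 1650.50 → 1650.5 per acre

density ≈ 1650.5 grove snails per acre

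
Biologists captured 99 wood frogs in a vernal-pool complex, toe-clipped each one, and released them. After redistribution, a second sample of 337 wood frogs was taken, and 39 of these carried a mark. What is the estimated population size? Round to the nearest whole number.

N = (99 × 337) / 39 = 33363 / 39 ≈ 855.46 → 855

N ≈ 855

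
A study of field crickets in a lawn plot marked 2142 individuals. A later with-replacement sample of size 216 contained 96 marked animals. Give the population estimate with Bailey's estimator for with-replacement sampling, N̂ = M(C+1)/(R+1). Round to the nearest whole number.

N ≈ 4792

N̂ = 2142·(216+1)/(96+1) = 2142·217/97 = 464814/97 ≈ 4791.9 → 4792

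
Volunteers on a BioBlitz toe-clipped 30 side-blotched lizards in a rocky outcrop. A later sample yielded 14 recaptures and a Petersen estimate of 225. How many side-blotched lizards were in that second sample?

C = 105

From N = M·C/R: C = N·R / M = 225·14 / 30 = 3150 / 30 = 105.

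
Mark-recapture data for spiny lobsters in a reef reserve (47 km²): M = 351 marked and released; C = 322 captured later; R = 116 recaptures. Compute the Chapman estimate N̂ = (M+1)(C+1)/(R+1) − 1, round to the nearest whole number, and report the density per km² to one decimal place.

N̂ = 352·323/117 − 1 = 113696/117 − 1 ≈ 970.8 → 971
Density = N̂ / area = 971 / 47 ≈ 20.66 → 20.7 per km²

density ≈ 20.7 spiny lobsters per km²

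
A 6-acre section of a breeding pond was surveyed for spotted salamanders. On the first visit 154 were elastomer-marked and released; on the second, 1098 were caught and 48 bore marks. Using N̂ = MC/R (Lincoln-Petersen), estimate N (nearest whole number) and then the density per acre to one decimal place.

density ≈ 587.2 spotted salamanders per acre

N̂ = 154·1098/48 = 169092/48 ≈ 3522.8 → 3523
Density = N̂ / area = 3523 / 6 ≈ 587.17 → 587.2 per acre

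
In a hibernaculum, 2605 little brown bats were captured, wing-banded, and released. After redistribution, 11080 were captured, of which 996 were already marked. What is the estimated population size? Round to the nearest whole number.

N ≈ 28,979

If marked individuals mix randomly, R/C ≈ M/N, giving N ≈ M·C/R.
N = (2605 × 11080) / 996 = 28863400 / 996 ≈ 28979.3 → 28979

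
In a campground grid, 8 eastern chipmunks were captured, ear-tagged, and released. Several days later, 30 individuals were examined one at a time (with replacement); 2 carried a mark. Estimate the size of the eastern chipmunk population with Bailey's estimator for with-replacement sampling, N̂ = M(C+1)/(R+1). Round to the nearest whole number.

N̂ = 8·(30+1)/(2+1) = 8·31/3 = 248/3 ≈ 82.7 → 83

N ≈ 83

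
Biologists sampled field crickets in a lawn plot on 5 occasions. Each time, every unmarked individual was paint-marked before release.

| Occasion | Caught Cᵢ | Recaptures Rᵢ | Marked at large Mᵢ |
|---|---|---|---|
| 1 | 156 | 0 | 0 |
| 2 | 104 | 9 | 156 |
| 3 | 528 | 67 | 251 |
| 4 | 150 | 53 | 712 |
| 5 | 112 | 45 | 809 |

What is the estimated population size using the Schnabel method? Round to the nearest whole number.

N ≈ 1989

Σ MᵢCᵢ = 0·156 + 156·104 + 251·528 + 712·150 + 809·112 = 0 + 16224 + 132528 + 106800 + 90608 = 346160
Σ Rᵢ = 0 + 9 + 67 + 53 + 45 = 174
N̂ = 346160 / 174 ≈ 1989.4 → 1989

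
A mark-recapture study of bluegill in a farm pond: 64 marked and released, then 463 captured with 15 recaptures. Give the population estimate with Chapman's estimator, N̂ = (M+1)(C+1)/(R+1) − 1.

N̂ = (64+1)(463+1)/(15+1) − 1 = 65·464/16 − 1
= 30160/16 − 1 = 1885 − 1 = 1884

N = 1884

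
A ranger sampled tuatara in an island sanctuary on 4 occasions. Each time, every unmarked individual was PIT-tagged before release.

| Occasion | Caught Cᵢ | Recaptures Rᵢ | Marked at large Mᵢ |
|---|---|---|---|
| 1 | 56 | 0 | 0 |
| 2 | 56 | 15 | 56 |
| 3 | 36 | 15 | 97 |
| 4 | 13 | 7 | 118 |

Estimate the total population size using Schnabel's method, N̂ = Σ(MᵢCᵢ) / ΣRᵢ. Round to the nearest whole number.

N ≈ 221

Σ MᵢCᵢ = 0·56 + 56·56 + 97·36 + 118·13 = 0 + 3136 + 3492 + 1534 = 8162
Σ Rᵢ = 0 + 15 + 15 + 7 = 37
N̂ = 8162 / 37 ≈ 220.6 → 221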